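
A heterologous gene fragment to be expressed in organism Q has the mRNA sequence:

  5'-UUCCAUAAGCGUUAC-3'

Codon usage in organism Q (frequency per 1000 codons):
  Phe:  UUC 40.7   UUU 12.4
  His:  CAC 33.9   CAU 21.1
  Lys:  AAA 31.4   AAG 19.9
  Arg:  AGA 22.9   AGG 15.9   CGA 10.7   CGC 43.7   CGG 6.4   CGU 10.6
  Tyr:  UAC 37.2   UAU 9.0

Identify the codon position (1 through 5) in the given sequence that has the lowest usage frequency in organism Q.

4

Codon 1 UUC (Phe): 40.7 per 1000.
Codon 2 CAU (His): 21.1 per 1000.
Codon 3 AAG (Lys): 19.9 per 1000.
Codon 4 CGU (Arg): 10.6 per 1000.
Codon 5 UAC (Tyr): 37.2 per 1000.
Lowest frequency is 10.6 at codon 4.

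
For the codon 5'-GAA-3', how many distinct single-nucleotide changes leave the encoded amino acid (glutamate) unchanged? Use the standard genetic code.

Position 1: none → 0 synonymous.
Position 2: none → 0 synonymous.
Position 3: GAG → 1 synonymous.
Total: 0 + 0 + 1 = 1.

1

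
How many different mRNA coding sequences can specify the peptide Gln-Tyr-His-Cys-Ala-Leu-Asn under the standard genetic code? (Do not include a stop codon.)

Gln: 2 codons.
Tyr: 2 codons.
His: 2 codons.
Cys: 2 codons.
Ala: 4 codons.
Leu: 6 codons.
Asn: 2 codons.
2 × 2 × 2 × 2 × 4 × 6 × 2 = 768.

768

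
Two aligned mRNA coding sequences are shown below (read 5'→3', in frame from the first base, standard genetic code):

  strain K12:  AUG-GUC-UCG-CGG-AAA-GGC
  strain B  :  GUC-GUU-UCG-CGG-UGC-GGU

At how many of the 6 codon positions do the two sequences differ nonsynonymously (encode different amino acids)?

2

Codon 1: AUG Met / GUC Val — nonsynonymous.
Codon 2: GUC Val / GUU Val — synonymous.
Codon 3: UCG Ser / UCG Ser — identical.
Codon 4: CGG Arg / CGG Arg — identical.
Codon 5: AAA Lys / UGC Cys — nonsynonymous.
Codon 6: GGC Gly / GGU Gly — synonymous.
Nonsynonymous differences: 2.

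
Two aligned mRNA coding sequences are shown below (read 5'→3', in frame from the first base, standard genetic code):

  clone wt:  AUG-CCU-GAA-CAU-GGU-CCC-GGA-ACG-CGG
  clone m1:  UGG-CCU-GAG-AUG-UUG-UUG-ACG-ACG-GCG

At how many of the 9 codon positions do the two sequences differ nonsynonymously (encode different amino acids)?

Codon 1: AUG Met / UGG Trp — nonsynonymous.
Codon 2: CCU Pro / CCU Pro — identical.
Codon 3: GAA Glu / GAG Glu — synonymous.
Codon 4: CAU His / AUG Met — nonsynonymous.
Codon 5: GGU Gly / UUG Leu — nonsynonymous.
Codon 6: CCC Pro / UUG Leu — nonsynonymous.
Codon 7: GGA Gly / ACG Thr — nonsynonymous.
Codon 8: ACG Thr / ACG Thr — identical.
Codon 9: CGG Arg / GCG Ala — nonsynonymous.
Nonsynonymous differences: 6.

6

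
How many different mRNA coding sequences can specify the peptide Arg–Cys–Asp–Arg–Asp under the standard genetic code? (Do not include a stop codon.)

288

Arg: 6 codons.
Cys: 2 codons.
Asp: 2 codons.
Arg: 6 codons.
Asp: 2 codons.
6 × 2 × 2 × 6 × 2 = 288.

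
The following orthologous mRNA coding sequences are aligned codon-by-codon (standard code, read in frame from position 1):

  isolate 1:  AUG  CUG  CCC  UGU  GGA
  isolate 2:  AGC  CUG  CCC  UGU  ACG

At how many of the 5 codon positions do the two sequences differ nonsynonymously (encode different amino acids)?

Codon 1: AUG Met / AGC Ser — nonsynonymous.
Codon 2: CUG Leu / CUG Leu — identical.
Codon 3: CCC Pro / CCC Pro — identical.
Codon 4: UGU Cys / UGU Cys — identical.
Codon 5: GGA Gly / ACG Thr — nonsynonymous.
Nonsynonymous differences: 2.

2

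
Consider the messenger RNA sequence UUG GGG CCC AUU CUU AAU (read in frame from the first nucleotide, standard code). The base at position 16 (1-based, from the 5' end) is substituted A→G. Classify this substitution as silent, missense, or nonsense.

Position 16 falls in codon 6: AAU → Asn.
After the substitution the codon is GAU → Asp.
Asn ≠ Asp, so this is a missense mutation.

missense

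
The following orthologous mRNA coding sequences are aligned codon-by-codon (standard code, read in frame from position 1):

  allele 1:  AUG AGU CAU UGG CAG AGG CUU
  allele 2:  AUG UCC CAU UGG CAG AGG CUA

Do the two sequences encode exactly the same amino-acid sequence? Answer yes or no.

Codon 1: AUG Met / AUG Met — identical.
Codon 2: AGU Ser / UCC Ser — synonymous.
Codon 3: CAU His / CAU His — identical.
Codon 4: UGG Trp / UGG Trp — identical.
Codon 5: CAG Gln / CAG Gln — identical.
Codon 6: AGG Arg / AGG Arg — identical.
Codon 7: CUU Leu / CUA Leu — synonymous.
Nonsynonymous differences: 0 → same protein.

yes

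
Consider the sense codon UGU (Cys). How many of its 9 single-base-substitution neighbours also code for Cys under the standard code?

1

Position 1: none → 0 synonymous.
Position 2: none → 0 synonymous.
Position 3: UGC → 1 synonymous.
Total: 0 + 0 + 1 = 1.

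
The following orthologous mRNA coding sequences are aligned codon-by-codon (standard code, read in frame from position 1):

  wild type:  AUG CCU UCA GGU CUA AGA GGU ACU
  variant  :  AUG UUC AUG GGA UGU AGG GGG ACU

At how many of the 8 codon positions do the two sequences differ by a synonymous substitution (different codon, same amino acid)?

Codon 1: AUG Met / AUG Met — identical.
Codon 2: CCU Pro / UUC Phe — nonsynonymous.
Codon 3: UCA Ser / AUG Met — nonsynonymous.
Codon 4: GGU Gly / GGA Gly — synonymous.
Codon 5: CUA Leu / UGU Cys — nonsynonymous.
Codon 6: AGA Arg / AGG Arg — synonymous.
Codon 7: GGU Gly / GGG Gly — synonymous.
Codon 8: ACU Thr / ACU Thr — identical.
Synonymous differences: 3.

3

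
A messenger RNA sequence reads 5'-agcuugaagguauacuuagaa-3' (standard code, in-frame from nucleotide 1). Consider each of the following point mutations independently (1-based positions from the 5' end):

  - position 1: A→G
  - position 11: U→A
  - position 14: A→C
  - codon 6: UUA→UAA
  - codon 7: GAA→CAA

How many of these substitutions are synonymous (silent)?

Codon 1: AGC (Ser) → GGC (Gly) — missense.
Codon 4: GUA (Val) → GAA (Glu) — missense.
Codon 5: UAC (Tyr) → UCC (Ser) — missense.
Codon 6: UUA (Leu) → UAA (Stop) — nonsense.
Codon 7: GAA (Glu) → CAA (Gln) — missense.
Synonymous: 0 of 5.

0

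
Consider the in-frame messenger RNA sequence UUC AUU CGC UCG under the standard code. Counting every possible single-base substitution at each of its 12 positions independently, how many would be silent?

9

Codon 1 (UUC, Phe): 1 synonymous substitution.
Codon 2 (AUU, Ile): 2 synonymous substitutions.
Codon 3 (CGC, Arg): 3 synonymous substitutions.
Codon 4 (UCG, Ser): 3 synonymous substitutions.
Total: 1 + 2 + 3 + 3 = 9.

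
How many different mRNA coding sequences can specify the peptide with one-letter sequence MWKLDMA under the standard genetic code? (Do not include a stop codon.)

Met: 1 codon.
Trp: 1 codon.
Lys: 2 codons.
Leu: 6 codons.
Asp: 2 codons.
Met: 1 codon.
Ala: 4 codons.
1 × 1 × 2 × 6 × 2 × 1 × 4 = 96.

96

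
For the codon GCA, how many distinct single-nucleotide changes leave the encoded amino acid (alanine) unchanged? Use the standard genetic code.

Position 1: none → 0 synonymous.
Position 2: none → 0 synonymous.
Position 3: GCU, GCC, GCG → 3 synonymous.
Total: 0 + 0 + 3 = 3.

3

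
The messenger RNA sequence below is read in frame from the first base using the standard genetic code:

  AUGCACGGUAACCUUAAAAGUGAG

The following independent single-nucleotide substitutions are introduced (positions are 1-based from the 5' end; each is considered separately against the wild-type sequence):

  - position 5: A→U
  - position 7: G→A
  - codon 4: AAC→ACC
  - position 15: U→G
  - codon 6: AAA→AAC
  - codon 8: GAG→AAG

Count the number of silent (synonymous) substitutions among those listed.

1

Codon 2: CAC (His) → CUC (Leu) — missense.
Codon 3: GGU (Gly) → AGU (Ser) — missense.
Codon 4: AAC (Asn) → ACC (Thr) — missense.
Codon 5: CUU (Leu) → CUG (Leu) — synonymous.
Codon 6: AAA (Lys) → AAC (Asn) — missense.
Codon 8: GAG (Glu) → AAG (Lys) — missense.
Synonymous: 1 of 6.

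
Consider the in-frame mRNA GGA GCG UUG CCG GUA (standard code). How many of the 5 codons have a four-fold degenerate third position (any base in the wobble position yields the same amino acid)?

Codon 1 GGA (Gly): third position 4-fold.
Codon 2 GCG (Ala): third position 4-fold.
Codon 3 UUG (Leu): third position 2-fold.
Codon 4 CCG (Pro): third position 4-fold.
Codon 5 GUA (Val): third position 4-fold.
Four-fold degenerate third positions: 4.

4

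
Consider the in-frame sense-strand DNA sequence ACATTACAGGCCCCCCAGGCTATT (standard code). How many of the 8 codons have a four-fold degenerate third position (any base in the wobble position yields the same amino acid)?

4

Codon 1 ACA (Thr): third position 4-fold.
Codon 2 TTA (Leu): third position 2-fold.
Codon 3 CAG (Gln): third position 2-fold.
Codon 4 GCC (Ala): third position 4-fold.
Codon 5 CCC (Pro): third position 4-fold.
Codon 6 CAG (Gln): third position 2-fold.
Codon 7 GCT (Ala): third position 4-fold.
Codon 8 ATT (Ile): third position 3-fold.
Four-fold degenerate third positions: 4.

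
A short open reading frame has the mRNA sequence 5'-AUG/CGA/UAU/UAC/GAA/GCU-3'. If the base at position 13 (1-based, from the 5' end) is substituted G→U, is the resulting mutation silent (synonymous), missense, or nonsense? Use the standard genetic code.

Position 13 falls in codon 5: GAA → Glu.
After the substitution the codon is UAA → Stop.
The new codon is a stop codon, so this is a nonsense mutation.

nonsense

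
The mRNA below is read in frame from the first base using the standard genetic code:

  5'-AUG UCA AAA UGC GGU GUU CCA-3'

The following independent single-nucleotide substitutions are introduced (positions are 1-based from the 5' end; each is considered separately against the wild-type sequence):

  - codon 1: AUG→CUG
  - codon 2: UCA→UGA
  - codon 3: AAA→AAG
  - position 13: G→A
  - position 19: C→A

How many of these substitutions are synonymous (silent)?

Codon 1: AUG (Met) → CUG (Leu) — missense.
Codon 2: UCA (Ser) → UGA (Stop) — nonsense.
Codon 3: AAA (Lys) → AAG (Lys) — synonymous.
Codon 5: GGU (Gly) → AGU (Ser) — missense.
Codon 7: CCA (Pro) → ACA (Thr) — missense.
Synonymous: 1 of 5.

1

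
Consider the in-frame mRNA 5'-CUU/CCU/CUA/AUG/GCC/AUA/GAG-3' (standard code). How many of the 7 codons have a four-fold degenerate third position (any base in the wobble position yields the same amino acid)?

4

Codon 1 CUU (Leu): third position 4-fold.
Codon 2 CCU (Pro): third position 4-fold.
Codon 3 CUA (Leu): third position 4-fold.
Codon 4 AUG (Met): third position 1-fold.
Codon 5 GCC (Ala): third position 4-fold.
Codon 6 AUA (Ile): third position 3-fold.
Codon 7 GAG (Glu): third position 2-fold.
Four-fold degenerate third positions: 4.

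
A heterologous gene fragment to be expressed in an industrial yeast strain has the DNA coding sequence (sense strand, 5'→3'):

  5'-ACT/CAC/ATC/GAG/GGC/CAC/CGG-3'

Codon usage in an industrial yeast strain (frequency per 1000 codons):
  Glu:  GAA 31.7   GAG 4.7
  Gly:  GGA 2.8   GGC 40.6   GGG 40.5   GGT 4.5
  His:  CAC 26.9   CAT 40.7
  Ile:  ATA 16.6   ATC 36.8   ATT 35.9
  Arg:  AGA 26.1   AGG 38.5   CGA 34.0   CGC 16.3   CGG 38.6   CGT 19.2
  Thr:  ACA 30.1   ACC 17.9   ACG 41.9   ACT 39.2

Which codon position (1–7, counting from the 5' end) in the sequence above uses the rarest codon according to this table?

Codon 1 ACT (Thr): 39.2 per 1000.
Codon 2 CAC (His): 26.9 per 1000.
Codon 3 ATC (Ile): 36.8 per 1000.
Codon 4 GAG (Glu): 4.7 per 1000.
Codon 5 GGC (Gly): 40.6 per 1000.
Codon 6 CAC (His): 26.9 per 1000.
Codon 7 CGG (Arg): 38.6 per 1000.
Lowest frequency is 4.7 at codon 4.

4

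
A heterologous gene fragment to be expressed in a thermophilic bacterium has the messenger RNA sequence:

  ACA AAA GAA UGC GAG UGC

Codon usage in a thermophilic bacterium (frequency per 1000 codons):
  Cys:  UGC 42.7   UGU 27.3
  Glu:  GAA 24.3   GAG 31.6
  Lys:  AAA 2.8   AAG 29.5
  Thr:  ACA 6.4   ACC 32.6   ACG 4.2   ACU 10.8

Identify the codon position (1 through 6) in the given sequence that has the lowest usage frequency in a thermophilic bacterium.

2

Codon 1 ACA (Thr): 6.4 per 1000.
Codon 2 AAA (Lys): 2.8 per 1000.
Codon 3 GAA (Glu): 24.3 per 1000.
Codon 4 UGC (Cys): 42.7 per 1000.
Codon 5 GAG (Glu): 31.6 per 1000.
Codon 6 UGC (Cys): 42.7 per 1000.
Lowest frequency is 2.8 at codon 2.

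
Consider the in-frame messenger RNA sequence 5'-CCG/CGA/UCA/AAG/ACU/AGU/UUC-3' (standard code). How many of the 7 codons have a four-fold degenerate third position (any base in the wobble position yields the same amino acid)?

Codon 1 CCG (Pro): third position 4-fold.
Codon 2 CGA (Arg): third position 4-fold.
Codon 3 UCA (Ser): third position 4-fold.
Codon 4 AAG (Lys): third position 2-fold.
Codon 5 ACU (Thr): third position 4-fold.
Codon 6 AGU (Ser): third position 2-fold.
Codon 7 UUC (Phe): third position 2-fold.
Four-fold degenerate third positions: 4.

4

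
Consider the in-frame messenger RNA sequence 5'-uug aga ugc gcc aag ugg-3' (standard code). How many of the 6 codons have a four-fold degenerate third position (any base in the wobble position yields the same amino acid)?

Codon 1 UUG (Leu): third position 2-fold.
Codon 2 AGA (Arg): third position 2-fold.
Codon 3 UGC (Cys): third position 2-fold.
Codon 4 GCC (Ala): third position 4-fold.
Codon 5 AAG (Lys): third position 2-fold.
Codon 6 UGG (Trp): third position 1-fold.
Four-fold degenerate third positions: 1.

1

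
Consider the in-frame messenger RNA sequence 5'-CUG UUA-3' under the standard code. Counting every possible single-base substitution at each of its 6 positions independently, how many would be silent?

Codon 1 (CUG, Leu): 4 synonymous substitutions.
Codon 2 (UUA, Leu): 2 synonymous substitutions.
Total: 4 + 2 = 6.

6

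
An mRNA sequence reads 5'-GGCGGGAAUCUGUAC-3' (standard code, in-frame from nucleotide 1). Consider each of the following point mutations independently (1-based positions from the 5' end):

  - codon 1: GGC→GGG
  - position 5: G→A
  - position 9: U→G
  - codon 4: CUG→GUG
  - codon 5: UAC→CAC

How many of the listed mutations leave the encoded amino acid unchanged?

Codon 1: GGC (Gly) → GGG (Gly) — synonymous.
Codon 2: GGG (Gly) → GAG (Glu) — missense.
Codon 3: AAU (Asn) → AAG (Lys) — missense.
Codon 4: CUG (Leu) → GUG (Val) — missense.
Codon 5: UAC (Tyr) → CAC (His) — missense.
Synonymous: 1 of 5.

1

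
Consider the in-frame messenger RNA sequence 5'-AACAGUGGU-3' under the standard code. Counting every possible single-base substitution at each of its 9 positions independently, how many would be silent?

5

Codon 1 (AAC, Asn): 1 synonymous substitution.
Codon 2 (AGU, Ser): 1 synonymous substitution.
Codon 3 (GGU, Gly): 3 synonymous substitutions.
Total: 1 + 1 + 3 = 5.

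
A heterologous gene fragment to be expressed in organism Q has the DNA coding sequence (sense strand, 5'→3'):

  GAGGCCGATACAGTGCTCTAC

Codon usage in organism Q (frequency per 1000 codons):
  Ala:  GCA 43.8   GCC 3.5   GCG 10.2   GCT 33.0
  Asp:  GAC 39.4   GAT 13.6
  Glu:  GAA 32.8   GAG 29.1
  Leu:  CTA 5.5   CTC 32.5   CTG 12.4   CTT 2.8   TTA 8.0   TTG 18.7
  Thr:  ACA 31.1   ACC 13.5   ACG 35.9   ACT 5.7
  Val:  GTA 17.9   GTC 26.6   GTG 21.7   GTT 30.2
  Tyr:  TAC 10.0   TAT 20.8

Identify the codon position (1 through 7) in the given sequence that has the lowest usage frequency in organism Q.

2

Codon 1 GAG (Glu): 29.1 per 1000.
Codon 2 GCC (Ala): 3.5 per 1000.
Codon 3 GAT (Asp): 13.6 per 1000.
Codon 4 ACA (Thr): 31.1 per 1000.
Codon 5 GTG (Val): 21.7 per 1000.
Codon 6 CTC (Leu): 32.5 per 1000.
Codon 7 TAC (Tyr): 10.0 per 1000.
Lowest frequency is 3.5 at codon 2.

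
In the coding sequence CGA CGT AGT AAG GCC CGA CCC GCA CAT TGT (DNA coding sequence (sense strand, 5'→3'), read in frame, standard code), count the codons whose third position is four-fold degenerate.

6

Codon 1 CGA (Arg): third position 4-fold.
Codon 2 CGT (Arg): third position 4-fold.
Codon 3 AGT (Ser): third position 2-fold.
Codon 4 AAG (Lys): third position 2-fold.
Codon 5 GCC (Ala): third position 4-fold.
Codon 6 CGA (Arg): third position 4-fold.
Codon 7 CCC (Pro): third position 4-fold.
Codon 8 GCA (Ala): third position 4-fold.
Codon 9 CAT (His): third position 2-fold.
Codon 10 TGT (Cys): third position 2-fold.
Four-fold degenerate third positions: 6.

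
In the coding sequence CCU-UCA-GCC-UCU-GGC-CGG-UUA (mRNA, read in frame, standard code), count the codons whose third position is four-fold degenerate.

Codon 1 CCU (Pro): third position 4-fold.
Codon 2 UCA (Ser): third position 4-fold.
Codon 3 GCC (Ala): third position 4-fold.
Codon 4 UCU (Ser): third position 4-fold.
Codon 5 GGC (Gly): third position 4-fold.
Codon 6 CGG (Arg): third position 4-fold.
Codon 7 UUA (Leu): third position 2-fold.
Four-fold degenerate third positions: 6.

6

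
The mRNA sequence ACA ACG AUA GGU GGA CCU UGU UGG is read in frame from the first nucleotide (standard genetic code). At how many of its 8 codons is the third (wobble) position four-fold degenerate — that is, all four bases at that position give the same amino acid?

Codon 1 ACA (Thr): third position 4-fold.
Codon 2 ACG (Thr): third position 4-fold.
Codon 3 AUA (Ile): third position 3-fold.
Codon 4 GGU (Gly): third position 4-fold.
Codon 5 GGA (Gly): third position 4-fold.
Codon 6 CCU (Pro): third position 4-fold.
Codon 7 UGU (Cys): third position 2-fold.
Codon 8 UGG (Trp): third position 1-fold.
Four-fold degenerate third positions: 5.

5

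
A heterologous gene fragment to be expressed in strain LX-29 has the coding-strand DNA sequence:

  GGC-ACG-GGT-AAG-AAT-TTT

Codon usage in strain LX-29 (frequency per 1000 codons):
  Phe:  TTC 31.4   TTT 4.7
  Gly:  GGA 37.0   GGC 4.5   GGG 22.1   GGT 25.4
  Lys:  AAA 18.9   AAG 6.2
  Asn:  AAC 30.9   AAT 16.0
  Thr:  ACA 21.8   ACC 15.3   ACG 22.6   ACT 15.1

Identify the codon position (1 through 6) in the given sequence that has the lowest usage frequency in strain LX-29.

1

Codon 1 GGC (Gly): 4.5 per 1000.
Codon 2 ACG (Thr): 22.6 per 1000.
Codon 3 GGT (Gly): 25.4 per 1000.
Codon 4 AAG (Lys): 6.2 per 1000.
Codon 5 AAT (Asn): 16.0 per 1000.
Codon 6 TTT (Phe): 4.7 per 1000.
Lowest frequency is 4.5 at codon 1.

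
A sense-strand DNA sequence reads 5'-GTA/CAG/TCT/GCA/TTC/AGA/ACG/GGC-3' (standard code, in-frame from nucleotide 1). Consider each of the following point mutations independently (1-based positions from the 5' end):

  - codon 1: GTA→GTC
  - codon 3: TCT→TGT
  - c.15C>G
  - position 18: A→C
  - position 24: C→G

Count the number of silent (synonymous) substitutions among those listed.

2

Codon 1: GTA (Val) → GTC (Val) — synonymous.
Codon 3: TCT (Ser) → TGT (Cys) — missense.
Codon 5: TTC (Phe) → TTG (Leu) — missense.
Codon 6: AGA (Arg) → AGC (Ser) — missense.
Codon 8: GGC (Gly) → GGG (Gly) — synonymous.
Synonymous: 2 of 5.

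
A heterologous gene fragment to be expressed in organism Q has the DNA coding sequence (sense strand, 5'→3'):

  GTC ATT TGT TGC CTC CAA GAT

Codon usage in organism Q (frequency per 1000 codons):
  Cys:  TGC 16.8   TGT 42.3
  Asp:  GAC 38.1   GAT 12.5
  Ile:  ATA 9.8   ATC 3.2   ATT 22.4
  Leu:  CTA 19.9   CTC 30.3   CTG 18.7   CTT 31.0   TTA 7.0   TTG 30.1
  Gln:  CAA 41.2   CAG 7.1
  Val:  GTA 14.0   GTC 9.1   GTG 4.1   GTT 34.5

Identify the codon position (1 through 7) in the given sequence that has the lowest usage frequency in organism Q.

1

Codon 1 GTC (Val): 9.1 per 1000.
Codon 2 ATT (Ile): 22.4 per 1000.
Codon 3 TGT (Cys): 42.3 per 1000.
Codon 4 TGC (Cys): 16.8 per 1000.
Codon 5 CTC (Leu): 30.3 per 1000.
Codon 6 CAA (Gln): 41.2 per 1000.
Codon 7 GAT (Asp): 12.5 per 1000.
Lowest frequency is 9.1 at codon 1.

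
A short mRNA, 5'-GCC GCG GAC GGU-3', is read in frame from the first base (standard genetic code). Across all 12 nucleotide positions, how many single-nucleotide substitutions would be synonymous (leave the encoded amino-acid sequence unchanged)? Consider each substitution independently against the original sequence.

10

Codon 1 (GCC, Ala): 3 synonymous substitutions.
Codon 2 (GCG, Ala): 3 synonymous substitutions.
Codon 3 (GAC, Asp): 1 synonymous substitution.
Codon 4 (GGU, Gly): 3 synonymous substitutions.
Total: 3 + 3 + 1 + 3 = 10.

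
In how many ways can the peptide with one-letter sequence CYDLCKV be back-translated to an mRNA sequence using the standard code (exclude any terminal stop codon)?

768

Cys: 2 codons.
Tyr: 2 codons.
Asp: 2 codons.
Leu: 6 codons.
Cys: 2 codons.
Lys: 2 codons.
Val: 4 codons.
2 × 2 × 2 × 6 × 2 × 2 × 4 = 768.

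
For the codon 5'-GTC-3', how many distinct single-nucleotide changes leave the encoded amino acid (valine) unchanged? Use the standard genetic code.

Position 1: none → 0 synonymous.
Position 2: none → 0 synonymous.
Position 3: GTT, GTA, GTG → 3 synonymous.
Total: 0 + 0 + 3 = 3.

3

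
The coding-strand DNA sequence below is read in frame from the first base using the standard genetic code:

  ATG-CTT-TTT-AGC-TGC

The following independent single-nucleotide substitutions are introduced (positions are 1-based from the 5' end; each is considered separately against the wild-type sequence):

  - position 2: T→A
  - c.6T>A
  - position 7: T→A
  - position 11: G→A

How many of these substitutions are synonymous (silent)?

1

Codon 1: ATG (Met) → AAG (Lys) — missense.
Codon 2: CTT (Leu) → CTA (Leu) — synonymous.
Codon 3: TTT (Phe) → ATT (Ile) — missense.
Codon 4: AGC (Ser) → AAC (Asn) — missense.
Synonymous: 1 of 4.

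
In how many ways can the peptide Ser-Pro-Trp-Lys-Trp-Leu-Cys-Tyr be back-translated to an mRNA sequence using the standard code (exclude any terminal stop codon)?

1152

Ser: 6 codons.
Pro: 4 codons.
Trp: 1 codon.
Lys: 2 codons.
Trp: 1 codon.
Leu: 6 codons.
Cys: 2 codons.
Tyr: 2 codons.
6 × 4 × 1 × 2 × 1 × 6 × 2 × 2 = 1152.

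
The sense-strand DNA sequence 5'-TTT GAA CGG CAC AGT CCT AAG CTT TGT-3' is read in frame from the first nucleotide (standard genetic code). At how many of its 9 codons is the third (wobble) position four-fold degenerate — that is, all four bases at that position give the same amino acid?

Codon 1 TTT (Phe): third position 2-fold.
Codon 2 GAA (Glu): third position 2-fold.
Codon 3 CGG (Arg): third position 4-fold.
Codon 4 CAC (His): third position 2-fold.
Codon 5 AGT (Ser): third position 2-fold.
Codon 6 CCT (Pro): third position 4-fold.
Codon 7 AAG (Lys): third position 2-fold.
Codon 8 CTT (Leu): third position 4-fold.
Codon 9 TGT (Cys): third position 2-fold.
Four-fold degenerate third positions: 3.

3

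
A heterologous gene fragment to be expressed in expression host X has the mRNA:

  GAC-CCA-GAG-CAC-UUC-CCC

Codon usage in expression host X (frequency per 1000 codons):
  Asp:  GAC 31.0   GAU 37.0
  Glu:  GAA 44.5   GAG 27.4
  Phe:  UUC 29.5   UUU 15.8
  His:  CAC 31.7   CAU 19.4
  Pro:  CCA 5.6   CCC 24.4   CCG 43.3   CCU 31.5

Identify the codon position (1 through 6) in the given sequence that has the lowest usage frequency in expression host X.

Codon 1 GAC (Asp): 31.0 per 1000.
Codon 2 CCA (Pro): 5.6 per 1000.
Codon 3 GAG (Glu): 27.4 per 1000.
Codon 4 CAC (His): 31.7 per 1000.
Codon 5 UUC (Phe): 29.5 per 1000.
Codon 6 CCC (Pro): 24.4 per 1000.
Lowest frequency is 5.6 at codon 2.

2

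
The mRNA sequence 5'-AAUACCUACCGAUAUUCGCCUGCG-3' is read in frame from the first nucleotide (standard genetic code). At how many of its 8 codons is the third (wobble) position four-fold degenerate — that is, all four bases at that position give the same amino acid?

5

Codon 1 AAU (Asn): third position 2-fold.
Codon 2 ACC (Thr): third position 4-fold.
Codon 3 UAC (Tyr): third position 2-fold.
Codon 4 CGA (Arg): third position 4-fold.
Codon 5 UAU (Tyr): third position 2-fold.
Codon 6 UCG (Ser): third position 4-fold.
Codon 7 CCU (Pro): third position 4-fold.
Codon 8 GCG (Ala): third position 4-fold.
Four-fold degenerate third positions: 5.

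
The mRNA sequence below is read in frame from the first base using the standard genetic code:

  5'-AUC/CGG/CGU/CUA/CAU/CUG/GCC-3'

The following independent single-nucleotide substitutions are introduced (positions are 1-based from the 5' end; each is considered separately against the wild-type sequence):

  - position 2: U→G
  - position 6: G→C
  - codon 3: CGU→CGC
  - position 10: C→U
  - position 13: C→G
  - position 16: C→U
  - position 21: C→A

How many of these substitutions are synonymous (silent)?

5

Codon 1: AUC (Ile) → AGC (Ser) — missense.
Codon 2: CGG (Arg) → CGC (Arg) — synonymous.
Codon 3: CGU (Arg) → CGC (Arg) — synonymous.
Codon 4: CUA (Leu) → UUA (Leu) — synonymous.
Codon 5: CAU (His) → GAU (Asp) — missense.
Codon 6: CUG (Leu) → UUG (Leu) — synonymous.
Codon 7: GCC (Ala) → GCA (Ala) — synonymous.
Synonymous: 5 of 7.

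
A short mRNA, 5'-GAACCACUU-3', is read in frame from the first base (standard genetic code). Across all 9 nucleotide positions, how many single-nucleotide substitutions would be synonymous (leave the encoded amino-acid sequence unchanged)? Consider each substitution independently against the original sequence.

Codon 1 (GAA, Glu): 1 synonymous substitution.
Codon 2 (CCA, Pro): 3 synonymous substitutions.
Codon 3 (CUU, Leu): 3 synonymous substitutions.
Total: 1 + 3 + 3 = 7.

7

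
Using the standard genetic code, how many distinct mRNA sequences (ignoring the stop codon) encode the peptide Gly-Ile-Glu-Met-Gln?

Gly: 4 codons.
Ile: 3 codons.
Glu: 2 codons.
Met: 1 codon.
Gln: 2 codons.
4 × 3 × 2 × 1 × 2 = 48.

48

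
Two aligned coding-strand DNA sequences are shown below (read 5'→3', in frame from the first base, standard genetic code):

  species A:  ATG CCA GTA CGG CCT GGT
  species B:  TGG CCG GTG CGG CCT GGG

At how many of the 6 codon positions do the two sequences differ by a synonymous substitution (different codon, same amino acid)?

Codon 1: ATG Met / TGG Trp — nonsynonymous.
Codon 2: CCA Pro / CCG Pro — synonymous.
Codon 3: GTA Val / GTG Val — synonymous.
Codon 4: CGG Arg / CGG Arg — identical.
Codon 5: CCT Pro / CCT Pro — identical.
Codon 6: GGT Gly / GGG Gly — synonymous.
Synonymous differences: 3.

3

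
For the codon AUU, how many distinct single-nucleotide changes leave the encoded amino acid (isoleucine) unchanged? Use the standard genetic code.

Position 1: none → 0 synonymous.
Position 2: none → 0 synonymous.
Position 3: AUC, AUA → 2 synonymous.
Total: 0 + 0 + 2 = 2.

2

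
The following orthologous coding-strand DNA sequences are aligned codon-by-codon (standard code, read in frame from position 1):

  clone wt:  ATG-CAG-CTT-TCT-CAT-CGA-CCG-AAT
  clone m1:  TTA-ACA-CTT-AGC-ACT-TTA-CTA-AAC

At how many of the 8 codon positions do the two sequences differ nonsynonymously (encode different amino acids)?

Codon 1: ATG Met / TTA Leu — nonsynonymous.
Codon 2: CAG Gln / ACA Thr — nonsynonymous.
Codon 3: CTT Leu / CTT Leu — identical.
Codon 4: TCT Ser / AGC Ser — synonymous.
Codon 5: CAT His / ACT Thr — nonsynonymous.
Codon 6: CGA Arg / TTA Leu — nonsynonymous.
Codon 7: CCG Pro / CTA Leu — nonsynonymous.
Codon 8: AAT Asn / AAC Asn — synonymous.
Nonsynonymous differences: 5.

5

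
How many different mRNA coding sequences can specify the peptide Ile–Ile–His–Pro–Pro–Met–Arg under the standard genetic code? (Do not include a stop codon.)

1728

Ile: 3 codons.
Ile: 3 codons.
His: 2 codons.
Pro: 4 codons.
Pro: 4 codons.
Met: 1 codon.
Arg: 6 codons.
3 × 3 × 2 × 4 × 4 × 1 × 6 = 1728.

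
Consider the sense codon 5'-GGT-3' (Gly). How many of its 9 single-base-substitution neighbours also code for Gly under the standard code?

3

Position 1: none → 0 synonymous.
Position 2: none → 0 synonymous.
Position 3: GGC, GGA, GGG → 3 synonymous.
Total: 0 + 0 + 3 = 3.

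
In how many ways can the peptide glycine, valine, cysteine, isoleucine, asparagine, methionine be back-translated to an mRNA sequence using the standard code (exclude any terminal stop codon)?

Gly: 4 codons.
Val: 4 codons.
Cys: 2 codons.
Ile: 3 codons.
Asn: 2 codons.
Met: 1 codon.
4 × 4 × 2 × 3 × 2 × 1 = 192.

192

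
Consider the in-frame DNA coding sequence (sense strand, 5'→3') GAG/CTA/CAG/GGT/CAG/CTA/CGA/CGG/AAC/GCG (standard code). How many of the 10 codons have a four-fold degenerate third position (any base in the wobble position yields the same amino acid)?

Codon 1 GAG (Glu): third position 2-fold.
Codon 2 CTA (Leu): third position 4-fold.
Codon 3 CAG (Gln): third position 2-fold.
Codon 4 GGT (Gly): third position 4-fold.
Codon 5 CAG (Gln): third position 2-fold.
Codon 6 CTA (Leu): third position 4-fold.
Codon 7 CGA (Arg): third position 4-fold.
Codon 8 CGG (Arg): third position 4-fold.
Codon 9 AAC (Asn): third position 2-fold.
Codon 10 GCG (Ala): third position 4-fold.
Four-fold degenerate third positions: 6.

6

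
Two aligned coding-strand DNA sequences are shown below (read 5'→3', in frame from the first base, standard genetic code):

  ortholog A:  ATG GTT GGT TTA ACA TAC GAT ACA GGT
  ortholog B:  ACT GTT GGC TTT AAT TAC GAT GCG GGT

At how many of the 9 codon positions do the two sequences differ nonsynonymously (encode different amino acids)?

4

Codon 1: ATG Met / ACT Thr — nonsynonymous.
Codon 2: GTT Val / GTT Val — identical.
Codon 3: GGT Gly / GGC Gly — synonymous.
Codon 4: TTA Leu / TTT Phe — nonsynonymous.
Codon 5: ACA Thr / AAT Asn — nonsynonymous.
Codon 6: TAC Tyr / TAC Tyr — identical.
Codon 7: GAT Asp / GAT Asp — identical.
Codon 8: ACA Thr / GCG Ala — nonsynonymous.
Codon 9: GGT Gly / GGT Gly — identical.
Nonsynonymous differences: 4.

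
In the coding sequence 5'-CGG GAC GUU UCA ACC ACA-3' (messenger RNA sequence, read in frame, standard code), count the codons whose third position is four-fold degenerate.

5

Codon 1 CGG (Arg): third position 4-fold.
Codon 2 GAC (Asp): third position 2-fold.
Codon 3 GUU (Val): third position 4-fold.
Codon 4 UCA (Ser): third position 4-fold.
Codon 5 ACC (Thr): third position 4-fold.
Codon 6 ACA (Thr): third position 4-fold.
Four-fold degenerate third positions: 5.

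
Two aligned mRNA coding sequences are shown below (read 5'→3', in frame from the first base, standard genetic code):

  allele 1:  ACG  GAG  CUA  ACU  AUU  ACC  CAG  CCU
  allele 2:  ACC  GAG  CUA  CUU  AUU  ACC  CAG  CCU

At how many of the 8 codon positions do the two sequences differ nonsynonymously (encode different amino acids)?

1

Codon 1: ACG Thr / ACC Thr — synonymous.
Codon 2: GAG Glu / GAG Glu — identical.
Codon 3: CUA Leu / CUA Leu — identical.
Codon 4: ACU Thr / CUU Leu — nonsynonymous.
Codon 5: AUU Ile / AUU Ile — identical.
Codon 6: ACC Thr / ACC Thr — identical.
Codon 7: CAG Gln / CAG Gln — identical.
Codon 8: CCU Pro / CCU Pro — identical.
Nonsynonymous differences: 1.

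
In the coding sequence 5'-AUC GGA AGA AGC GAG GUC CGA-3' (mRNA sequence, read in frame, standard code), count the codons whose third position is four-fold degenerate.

Codon 1 AUC (Ile): third position 3-fold.
Codon 2 GGA (Gly): third position 4-fold.
Codon 3 AGA (Arg): third position 2-fold.
Codon 4 AGC (Ser): third position 2-fold.
Codon 5 GAG (Glu): third position 2-fold.
Codon 6 GUC (Val): third position 4-fold.
Codon 7 CGA (Arg): third position 4-fold.
Four-fold degenerate third positions: 3.

3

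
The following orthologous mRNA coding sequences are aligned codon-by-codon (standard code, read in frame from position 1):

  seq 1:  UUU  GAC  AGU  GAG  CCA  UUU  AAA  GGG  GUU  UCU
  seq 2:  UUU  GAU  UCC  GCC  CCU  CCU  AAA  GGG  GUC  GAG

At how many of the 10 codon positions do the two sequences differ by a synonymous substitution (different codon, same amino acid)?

Codon 1: UUU Phe / UUU Phe — identical.
Codon 2: GAC Asp / GAU Asp — synonymous.
Codon 3: AGU Ser / UCC Ser — synonymous.
Codon 4: GAG Glu / GCC Ala — nonsynonymous.
Codon 5: CCA Pro / CCU Pro — synonymous.
Codon 6: UUU Phe / CCU Pro — nonsynonymous.
Codon 7: AAA Lys / AAA Lys — identical.
Codon 8: GGG Gly / GGG Gly — identical.
Codon 9: GUU Val / GUC Val — synonymous.
Codon 10: UCU Ser / GAG Glu — nonsynonymous.
Synonymous differences: 4.

4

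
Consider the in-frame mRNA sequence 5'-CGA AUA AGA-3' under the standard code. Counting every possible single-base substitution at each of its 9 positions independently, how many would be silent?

8

Codon 1 (CGA, Arg): 4 synonymous substitutions.
Codon 2 (AUA, Ile): 2 synonymous substitutions.
Codon 3 (AGA, Arg): 2 synonymous substitutions.
Total: 4 + 2 + 2 = 8.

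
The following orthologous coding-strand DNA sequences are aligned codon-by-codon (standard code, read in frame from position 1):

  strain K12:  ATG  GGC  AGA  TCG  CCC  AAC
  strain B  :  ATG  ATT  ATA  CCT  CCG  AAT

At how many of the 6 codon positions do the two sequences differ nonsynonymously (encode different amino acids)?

3

Codon 1: ATG Met / ATG Met — identical.
Codon 2: GGC Gly / ATT Ile — nonsynonymous.
Codon 3: AGA Arg / ATA Ile — nonsynonymous.
Codon 4: TCG Ser / CCT Pro — nonsynonymous.
Codon 5: CCC Pro / CCG Pro — synonymous.
Codon 6: AAC Asn / AAT Asn — synonymous.
Nonsynonymous differences: 3.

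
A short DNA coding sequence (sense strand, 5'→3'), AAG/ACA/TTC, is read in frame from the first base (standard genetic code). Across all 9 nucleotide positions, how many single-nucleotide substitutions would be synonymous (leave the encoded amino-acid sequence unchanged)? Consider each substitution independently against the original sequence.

Codon 1 (AAG, Lys): 1 synonymous substitution.
Codon 2 (ACA, Thr): 3 synonymous substitutions.
Codon 3 (TTC, Phe): 1 synonymous substitution.
Total: 1 + 3 + 1 = 5.

5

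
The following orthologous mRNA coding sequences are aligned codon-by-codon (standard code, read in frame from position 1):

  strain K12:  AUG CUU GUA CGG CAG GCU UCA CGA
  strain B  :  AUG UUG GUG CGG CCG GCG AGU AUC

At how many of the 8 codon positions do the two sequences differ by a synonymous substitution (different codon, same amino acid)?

4

Codon 1: AUG Met / AUG Met — identical.
Codon 2: CUU Leu / UUG Leu — synonymous.
Codon 3: GUA Val / GUG Val — synonymous.
Codon 4: CGG Arg / CGG Arg — identical.
Codon 5: CAG Gln / CCG Pro — nonsynonymous.
Codon 6: GCU Ala / GCG Ala — synonymous.
Codon 7: UCA Ser / AGU Ser — synonymous.
Codon 8: CGA Arg / AUC Ile — nonsynonymous.
Synonymous differences: 4.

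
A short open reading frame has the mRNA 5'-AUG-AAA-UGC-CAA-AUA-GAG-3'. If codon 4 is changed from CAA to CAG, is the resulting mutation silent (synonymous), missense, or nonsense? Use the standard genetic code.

Position 12 falls in codon 4: CAA → Gln.
After the substitution the codon is CAG → Gln.
Both encode Gln, so the change is synonymous.

silent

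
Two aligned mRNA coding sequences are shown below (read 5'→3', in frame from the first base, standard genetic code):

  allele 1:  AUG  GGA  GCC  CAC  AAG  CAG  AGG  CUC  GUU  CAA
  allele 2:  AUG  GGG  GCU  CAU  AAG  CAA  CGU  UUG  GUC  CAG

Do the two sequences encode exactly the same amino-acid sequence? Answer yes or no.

Codon 1: AUG Met / AUG Met — identical.
Codon 2: GGA Gly / GGG Gly — synonymous.
Codon 3: GCC Ala / GCU Ala — synonymous.
Codon 4: CAC His / CAU His — synonymous.
Codon 5: AAG Lys / AAG Lys — identical.
Codon 6: CAG Gln / CAA Gln — synonymous.
Codon 7: AGG Arg / CGU Arg — synonymous.
Codon 8: CUC Leu / UUG Leu — synonymous.
Codon 9: GUU Val / GUC Val — synonymous.
Codon 10: CAA Gln / CAG Gln — synonymous.
Nonsynonymous differences: 0 → same protein.

yes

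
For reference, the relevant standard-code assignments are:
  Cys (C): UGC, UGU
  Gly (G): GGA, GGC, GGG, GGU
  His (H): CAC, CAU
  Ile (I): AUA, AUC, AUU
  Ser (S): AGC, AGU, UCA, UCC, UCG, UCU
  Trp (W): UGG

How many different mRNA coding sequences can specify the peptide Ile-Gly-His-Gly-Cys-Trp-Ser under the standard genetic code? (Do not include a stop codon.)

1152

Ile: 3 codons.
Gly: 4 codons.
His: 2 codons.
Gly: 4 codons.
Cys: 2 codons.
Trp: 1 codon.
Ser: 6 codons.
3 × 4 × 2 × 4 × 2 × 1 × 6 = 1152.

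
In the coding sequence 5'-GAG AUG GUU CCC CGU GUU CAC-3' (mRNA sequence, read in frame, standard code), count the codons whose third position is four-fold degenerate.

4

Codon 1 GAG (Glu): third position 2-fold.
Codon 2 AUG (Met): third position 1-fold.
Codon 3 GUU (Val): third position 4-fold.
Codon 4 CCC (Pro): third position 4-fold.
Codon 5 CGU (Arg): third position 4-fold.
Codon 6 GUU (Val): third position 4-fold.
Codon 7 CAC (His): third position 2-fold.
Four-fold degenerate third positions: 4.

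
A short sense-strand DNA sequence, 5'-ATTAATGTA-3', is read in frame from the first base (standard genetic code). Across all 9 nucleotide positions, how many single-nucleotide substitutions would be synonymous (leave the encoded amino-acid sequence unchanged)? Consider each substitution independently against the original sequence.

Codon 1 (ATT, Ile): 2 synonymous substitutions.
Codon 2 (AAT, Asn): 1 synonymous substitution.
Codon 3 (GTA, Val): 3 synonymous substitutions.
Total: 2 + 1 + 3 = 6.

6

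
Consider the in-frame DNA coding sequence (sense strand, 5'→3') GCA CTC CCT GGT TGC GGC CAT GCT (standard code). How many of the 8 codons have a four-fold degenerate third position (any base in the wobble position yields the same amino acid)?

Codon 1 GCA (Ala): third position 4-fold.
Codon 2 CTC (Leu): third position 4-fold.
Codon 3 CCT (Pro): third position 4-fold.
Codon 4 GGT (Gly): third position 4-fold.
Codon 5 TGC (Cys): third position 2-fold.
Codon 6 GGC (Gly): third position 4-fold.
Codon 7 CAT (His): third position 2-fold.
Codon 8 GCT (Ala): third position 4-fold.
Four-fold degenerate third positions: 6.

6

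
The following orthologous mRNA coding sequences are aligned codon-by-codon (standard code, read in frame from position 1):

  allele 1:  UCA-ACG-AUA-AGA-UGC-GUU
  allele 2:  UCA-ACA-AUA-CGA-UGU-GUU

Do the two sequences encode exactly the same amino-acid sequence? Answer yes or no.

yes

Codon 1: UCA Ser / UCA Ser — identical.
Codon 2: ACG Thr / ACA Thr — synonymous.
Codon 3: AUA Ile / AUA Ile — identical.
Codon 4: AGA Arg / CGA Arg — synonymous.
Codon 5: UGC Cys / UGU Cys — synonymous.
Codon 6: GUU Val / GUU Val — identical.
Nonsynonymous differences: 0 → same protein.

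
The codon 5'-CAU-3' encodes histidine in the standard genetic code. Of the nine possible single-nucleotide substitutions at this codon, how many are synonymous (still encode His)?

Position 1: none → 0 synonymous.
Position 2: none → 0 synonymous.
Position 3: CAC → 1 synonymous.
Total: 0 + 0 + 1 = 1.

1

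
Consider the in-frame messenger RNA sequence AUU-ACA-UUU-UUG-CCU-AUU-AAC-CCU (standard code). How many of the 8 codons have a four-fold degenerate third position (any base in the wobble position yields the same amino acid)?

3

Codon 1 AUU (Ile): third position 3-fold.
Codon 2 ACA (Thr): third position 4-fold.
Codon 3 UUU (Phe): third position 2-fold.
Codon 4 UUG (Leu): third position 2-fold.
Codon 5 CCU (Pro): third position 4-fold.
Codon 6 AUU (Ile): third position 3-fold.
Codon 7 AAC (Asn): third position 2-fold.
Codon 8 CCU (Pro): third position 4-fold.
Four-fold degenerate third positions: 3.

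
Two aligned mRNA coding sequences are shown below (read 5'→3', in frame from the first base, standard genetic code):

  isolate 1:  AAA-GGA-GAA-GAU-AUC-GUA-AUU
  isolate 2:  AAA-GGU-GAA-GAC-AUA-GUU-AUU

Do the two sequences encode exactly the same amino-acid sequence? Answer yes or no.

yes

Codon 1: AAA Lys / AAA Lys — identical.
Codon 2: GGA Gly / GGU Gly — synonymous.
Codon 3: GAA Glu / GAA Glu — identical.
Codon 4: GAU Asp / GAC Asp — synonymous.
Codon 5: AUC Ile / AUA Ile — synonymous.
Codon 6: GUA Val / GUU Val — synonymous.
Codon 7: AUU Ile / AUU Ile — identical.
Nonsynonymous differences: 0 → same protein.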